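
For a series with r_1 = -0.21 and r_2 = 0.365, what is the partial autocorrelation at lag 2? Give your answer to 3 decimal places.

0.336

φ_{22} = (r_2 − r_1²) / (1 − r_1²)
r_1² = (-0.21)² = 0.0441
Numerator = 0.365 − 0.0441 = 0.3209; denominator = 1 − 0.0441 = 0.9559
φ_{22} = 0.3209 / 0.9559 = 0.336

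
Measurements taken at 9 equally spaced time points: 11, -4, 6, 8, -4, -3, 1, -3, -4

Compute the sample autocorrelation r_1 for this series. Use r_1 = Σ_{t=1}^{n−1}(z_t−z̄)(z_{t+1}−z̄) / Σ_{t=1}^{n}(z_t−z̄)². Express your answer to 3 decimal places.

Mean z̄ = (11 − 4 + 6 + 8 − 4 − 3 + 1 − 3 − 4)/9 = 0.8889
Numerator Σ_{t=1}^{8}(z_t−z̄)(z_{t+1}−z̄) = -35.6790
Denominator Σ(z_t−z̄)² = 280.8889
r_1 = -35.6790 / 280.8889 = -0.127

-0.127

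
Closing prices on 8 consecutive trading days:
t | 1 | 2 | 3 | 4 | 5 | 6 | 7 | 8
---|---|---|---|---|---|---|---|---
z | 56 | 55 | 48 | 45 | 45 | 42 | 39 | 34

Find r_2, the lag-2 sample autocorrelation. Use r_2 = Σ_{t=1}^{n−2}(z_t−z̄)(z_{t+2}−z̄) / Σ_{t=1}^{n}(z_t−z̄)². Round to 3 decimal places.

Mean z̄ = (56 + 55 + 48 + 45 + 45 + 42 + 39 + 34)/8 = 45.5000
Σ(z_t−z̄)(z_{t+2}−z̄) = (26.2500) + (-4.7500) + (-1.2500) + (1.7500) + (3.2500) + (40.2500) = 65.5000
Denominator Σ(z_t−z̄)² = 394.0000
r_2 = 65.5000 / 394.0000 = 0.166

0.166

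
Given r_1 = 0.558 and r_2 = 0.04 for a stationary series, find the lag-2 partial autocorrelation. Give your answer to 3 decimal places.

-0.394

φ_{22} = (r_2 − r_1²) / (1 − r_1²)
r_1² = (0.558)² = 0.311364
Numerator = 0.04 − 0.3114 = -0.2714; denominator = 1 − 0.3114 = 0.6886
φ_{22} = -0.2714 / 0.6886 = -0.394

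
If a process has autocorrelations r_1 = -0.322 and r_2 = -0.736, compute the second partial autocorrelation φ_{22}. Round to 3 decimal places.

φ_{22} = (r_2 − r_1²) / (1 − r_1²)
r_1² = (-0.322)² = 0.103684
Numerator = -0.736 − 0.1037 = -0.8397; denominator = 1 − 0.1037 = 0.8963
φ_{22} = -0.8397 / 0.8963 = -0.937

-0.937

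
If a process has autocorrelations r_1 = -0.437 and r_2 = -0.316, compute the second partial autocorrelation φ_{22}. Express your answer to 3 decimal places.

φ_{22} = (r_2 − r_1²) / (1 − r_1²)
r_1² = (-0.437)² = 0.190969
Numerator = -0.316 − 0.1910 = -0.5070; denominator = 1 − 0.1910 = 0.8090
φ_{22} = -0.5070 / 0.8090 = -0.627

-0.627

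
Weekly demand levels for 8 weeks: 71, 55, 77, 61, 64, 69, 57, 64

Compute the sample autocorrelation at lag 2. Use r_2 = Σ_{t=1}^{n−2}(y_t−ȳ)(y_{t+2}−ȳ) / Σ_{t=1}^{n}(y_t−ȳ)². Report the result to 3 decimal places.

0.240

Mean ȳ = (71 + 55 + 77 + 61 + 64 + 69 + 57 + 64)/8 = 64.7500
Deviations from mean: 6.2500, -9.7500, 12.2500, -3.7500, -0.7500, 4.2500, -7.7500, -0.7500
Numerator Σ_{t=1}^{6}(y_t−ȳ)(y_{t+2}−ȳ) = 90.6250
Denominator Σ(y_t−ȳ)² = 377.5000
r_2 = 90.6250 / 377.5000 = 0.240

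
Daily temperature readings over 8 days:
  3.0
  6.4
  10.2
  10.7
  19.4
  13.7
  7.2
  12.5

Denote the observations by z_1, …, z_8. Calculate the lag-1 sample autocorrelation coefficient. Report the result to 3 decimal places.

0.257

Mean z̄ = (3.0 + 6.4 + 10.2 + 10.7 + 19.4 + 13.7 + 7.2 + 12.5)/8 = 10.3875
Deviations from mean: -7.3875, -3.9875, -0.1875, 0.3125, 9.0125, 3.3125, -3.1875, 2.1125
Σ(z_t−z̄)(z_{t+1}−z̄) = (29.4577) + (0.7477) + (-0.0586) + (2.8164) + (29.8539) + (-10.5586) + (-6.7336) = 45.5248
Denominator Σ(z_t−z̄)² = 177.4288
r_1 = 45.5248 / 177.4288 = 0.257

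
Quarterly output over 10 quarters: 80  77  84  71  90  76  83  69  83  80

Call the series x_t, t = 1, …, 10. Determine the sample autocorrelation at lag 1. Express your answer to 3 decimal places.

-0.734

Mean x̄ = (80 + 77 + 84 + 71 + 90 + 76 + 83 + 69 + 83 + 80)/10 = 79.3000
Numerator Σ_{t=1}^{9}(x_t−x̄)(x_{t+1}−x̄) = -261.3900
Denominator Σ(x_t−x̄)² = 356.1000
r_1 = -261.3900 / 356.1000 = -0.734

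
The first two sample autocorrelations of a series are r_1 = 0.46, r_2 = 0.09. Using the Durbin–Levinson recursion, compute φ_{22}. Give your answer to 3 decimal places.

φ_{22} = (r_2 − r_1²) / (1 − r_1²)
r_1² = (0.46)² = 0.2116
Numerator = 0.09 − 0.2116 = -0.1216; denominator = 1 − 0.2116 = 0.7884
φ_{22} = -0.1216 / 0.7884 = -0.154

-0.154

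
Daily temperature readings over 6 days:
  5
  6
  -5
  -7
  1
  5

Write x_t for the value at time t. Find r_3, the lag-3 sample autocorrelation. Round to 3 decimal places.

-0.358

Mean x̄ = (5 + 6 − 5 − 7 + 1 + 5)/6 = 0.8333
Deviations from mean: 4.1667, 5.1667, -5.8333, -7.8333, 0.1667, 4.1667
Σ(x_t−x̄)(x_{t+3}−x̄) = (-32.6389) + (0.8611) + (-24.3056) = -56.0833
Denominator Σ(x_t−x̄)² = 156.8333
r_3 = -56.0833 / 156.8333 = -0.358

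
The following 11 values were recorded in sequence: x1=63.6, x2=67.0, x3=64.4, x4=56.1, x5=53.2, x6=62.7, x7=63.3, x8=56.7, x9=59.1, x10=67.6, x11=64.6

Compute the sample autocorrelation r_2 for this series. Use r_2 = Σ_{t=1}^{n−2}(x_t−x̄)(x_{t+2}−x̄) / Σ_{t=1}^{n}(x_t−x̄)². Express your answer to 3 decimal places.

Mean x̄ = (63.6 + 67.0 + 64.4 + 56.1 + 53.2 + 62.7 + 63.3 + 56.7 + 59.1 + 67.6 + 64.6)/11 = 61.6636
Numerator Σ_{t=1}^{9}(x_t−x̄)(x_{t+2}−x̄) = -113.4990
Denominator Σ(x_t−x̄)² = 221.1255
r_2 = -113.4990 / 221.1255 = -0.513

-0.513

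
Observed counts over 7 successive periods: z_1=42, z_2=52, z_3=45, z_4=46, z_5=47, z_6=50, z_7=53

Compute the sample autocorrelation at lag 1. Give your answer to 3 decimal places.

-0.211

Mean z̄ = (42 + 52 + 45 + 46 + 47 + 50 + 53)/7 = 47.8571
Deviations from mean: -5.8571, 4.1429, -2.8571, -1.8571, -0.8571, 2.1429, 5.1429
Numerator Σ_{t=1}^{6}(z_t−z̄)(z_{t+1}−z̄) = -20.0204
Denominator Σ(z_t−z̄)² = 94.8571
r_1 = -20.0204 / 94.8571 = -0.211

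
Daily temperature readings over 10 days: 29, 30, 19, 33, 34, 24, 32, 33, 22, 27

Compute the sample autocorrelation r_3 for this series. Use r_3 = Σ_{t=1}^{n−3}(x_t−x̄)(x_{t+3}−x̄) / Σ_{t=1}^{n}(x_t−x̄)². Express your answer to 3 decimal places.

Mean x̄ = (29 + 30 + 19 + 33 + 34 + 24 + 32 + 33 + 22 + 27)/10 = 28.3000
Σ(x_t−x̄)(x_{t+3}−x̄) = (3.2900) + (9.6900) + (39.9900) + (17.3900) + (26.7900) + (27.0900) + (-4.8100) = 119.4300
Denominator Σ(x_t−x̄)² = 240.1000
r_3 = 119.4300 / 240.1000 = 0.497

0.497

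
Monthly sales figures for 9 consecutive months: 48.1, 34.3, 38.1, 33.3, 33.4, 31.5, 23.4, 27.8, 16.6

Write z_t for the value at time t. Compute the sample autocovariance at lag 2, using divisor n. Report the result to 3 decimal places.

25.720

Mean z̄ = (48.1 + 34.3 + 38.1 + 33.3 + 33.4 + 31.5 + 23.4 + 27.8 + 16.6)/9 = 31.8333
Σ_{t=1}^{7}(z_t−z̄)(z_{t+2}−z̄) = 231.4844
γ_2 = 231.4844 / 9 = 25.720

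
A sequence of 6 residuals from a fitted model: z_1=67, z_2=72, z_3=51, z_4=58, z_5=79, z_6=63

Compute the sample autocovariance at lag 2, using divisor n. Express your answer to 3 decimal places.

Mean z̄ = (67 + 72 + 51 + 58 + 79 + 63)/6 = 65.0000
Deviations: 2.0000, 7.0000, -14.0000, -7.0000, 14.0000, -2.0000
Σ_{t=1}^{4}(z_t−z̄)(z_{t+2}−z̄) = -259.0000
γ_2 = -259.0000 / 6 = -43.167

-43.167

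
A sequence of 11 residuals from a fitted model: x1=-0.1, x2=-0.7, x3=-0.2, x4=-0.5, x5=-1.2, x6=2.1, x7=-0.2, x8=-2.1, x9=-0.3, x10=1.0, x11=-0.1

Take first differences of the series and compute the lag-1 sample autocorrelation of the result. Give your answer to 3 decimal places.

-0.305

First differences Δx: -0.6, 0.5, -0.3, -0.7, 3.3, -2.3, -1.9, 1.8, 1.3, -1.1
Mean of differences = 0.0000
Numerator Σ(Δx_t−Δx̄)(Δx_{t+1}−Δx̄) = -8.2800
Denominator Σ(Δx_t−Δx̄)² = 27.1200
r_1(Δx) = -8.2800 / 27.1200 = -0.305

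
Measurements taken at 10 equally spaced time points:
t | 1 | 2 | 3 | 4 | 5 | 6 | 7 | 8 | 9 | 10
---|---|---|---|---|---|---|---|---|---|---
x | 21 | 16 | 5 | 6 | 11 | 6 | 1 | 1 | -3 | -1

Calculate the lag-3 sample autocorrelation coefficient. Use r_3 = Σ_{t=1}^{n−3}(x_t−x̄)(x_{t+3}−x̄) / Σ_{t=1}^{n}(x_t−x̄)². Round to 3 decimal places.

Mean x̄ = (21 + 16 + 5 + 6 + 11 + 6 + 1 + 1 − 3 − 1)/10 = 6.3000
Numerator Σ_{t=1}^{7}(x_t−x̄)(x_{t+3}−x̄) = 59.7300
Denominator Σ(x_t−x̄)² = 530.1000
r_3 = 59.7300 / 530.1000 = 0.113

0.113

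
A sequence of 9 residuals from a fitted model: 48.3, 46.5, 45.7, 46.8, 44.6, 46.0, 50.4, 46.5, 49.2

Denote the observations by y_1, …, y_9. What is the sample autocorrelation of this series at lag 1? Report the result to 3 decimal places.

-0.104

Mean ȳ = (48.3 + 46.5 + 45.7 + 46.8 + 44.6 + 46.0 + 50.4 + 46.5 + 49.2)/9 = 47.1111
Numerator Σ_{t=1}^{8}(y_t−ȳ)(y_{t+1}−ȳ) = -2.7946
Denominator Σ(y_t−ȳ)² = 26.9689
r_1 = -2.7946 / 26.9689 = -0.104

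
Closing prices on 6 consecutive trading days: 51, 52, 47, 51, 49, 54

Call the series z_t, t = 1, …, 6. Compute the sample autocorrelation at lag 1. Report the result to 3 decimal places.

Mean z̄ = (51 + 52 + 47 + 51 + 49 + 54)/6 = 50.6667
Deviations from mean: 0.3333, 1.3333, -3.6667, 0.3333, -1.6667, 3.3333
Σ(z_t−z̄)(z_{t+1}−z̄) = (0.4444) + (-4.8889) + (-1.2222) + (-0.5556) + (-5.5556) = -11.7778
Denominator Σ(z_t−z̄)² = 29.3333
r_1 = -11.7778 / 29.3333 = -0.402

-0.402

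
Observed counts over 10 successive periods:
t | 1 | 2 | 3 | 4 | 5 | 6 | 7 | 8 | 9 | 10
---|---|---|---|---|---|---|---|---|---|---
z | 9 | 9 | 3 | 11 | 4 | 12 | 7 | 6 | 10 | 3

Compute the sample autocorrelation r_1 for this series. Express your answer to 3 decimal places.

Mean z̄ = (9 + 9 + 3 + 11 + 4 + 12 + 7 + 6 + 10 + 3)/10 = 7.4000
Numerator Σ_{t=1}^{9}(z_t−z̄)(z_{t+1}−z̄) = -64.5600
Denominator Σ(z_t−z̄)² = 98.4000
r_1 = -64.5600 / 98.4000 = -0.656

-0.656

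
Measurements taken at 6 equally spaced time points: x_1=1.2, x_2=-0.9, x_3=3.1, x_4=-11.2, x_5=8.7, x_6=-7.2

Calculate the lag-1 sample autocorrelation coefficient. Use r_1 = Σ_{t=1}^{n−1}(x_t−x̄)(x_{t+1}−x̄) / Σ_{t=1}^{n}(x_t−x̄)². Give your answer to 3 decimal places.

-0.775

Mean x̄ = (1.2 − 0.9 + 3.1 − 11.2 + 8.7 − 7.2)/6 = -1.0500
Numerator Σ_{t=1}^{5}(x_t−x̄)(x_{t+1}−x̄) = -200.0875
Denominator Σ(x_t−x̄)² = 258.2150
r_1 = -200.0875 / 258.2150 = -0.775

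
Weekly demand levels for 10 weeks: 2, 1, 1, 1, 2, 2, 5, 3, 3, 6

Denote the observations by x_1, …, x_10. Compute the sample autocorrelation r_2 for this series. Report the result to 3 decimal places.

0.230

Mean x̄ = (2 + 1 + 1 + 1 + 2 + 2 + 5 + 3 + 3 + 6)/10 = 2.6000
Numerator Σ_{t=1}^{8}(x_t−x̄)(x_{t+2}−x̄) = 6.0800
Denominator Σ(x_t−x̄)² = 26.4000
r_2 = 6.0800 / 26.4000 = 0.230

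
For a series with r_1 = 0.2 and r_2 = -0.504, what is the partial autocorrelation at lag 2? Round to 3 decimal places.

φ_{22} = (r_2 − r_1²) / (1 − r_1²)
r_1² = (0.2)² = 0.04
Numerator = -0.504 − 0.0400 = -0.5440; denominator = 1 − 0.0400 = 0.9600
φ_{22} = -0.5440 / 0.9600 = -0.567

-0.567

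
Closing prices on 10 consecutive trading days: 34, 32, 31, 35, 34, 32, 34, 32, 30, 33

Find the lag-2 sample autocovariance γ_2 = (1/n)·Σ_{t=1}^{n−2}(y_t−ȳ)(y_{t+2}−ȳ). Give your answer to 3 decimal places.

-0.918

Mean ȳ = (34 + 32 + 31 + 35 + 34 + 32 + 34 + 32 + 30 + 33)/10 = 32.7000
Σ_{t=1}^{8}(y_t−ȳ)(y_{t+2}−ȳ) = -9.1800
γ_2 = -9.1800 / 10 = -0.918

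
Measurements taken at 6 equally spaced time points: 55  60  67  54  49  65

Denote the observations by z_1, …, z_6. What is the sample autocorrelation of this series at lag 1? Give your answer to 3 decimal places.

-0.211

Mean z̄ = (55 + 60 + 67 + 54 + 49 + 65)/6 = 58.3333
Numerator Σ_{t=1}^{5}(z_t−z̄)(z_{t+1}−z̄) = -50.4444
Denominator Σ(z_t−z̄)² = 239.3333
r_1 = -50.4444 / 239.3333 = -0.211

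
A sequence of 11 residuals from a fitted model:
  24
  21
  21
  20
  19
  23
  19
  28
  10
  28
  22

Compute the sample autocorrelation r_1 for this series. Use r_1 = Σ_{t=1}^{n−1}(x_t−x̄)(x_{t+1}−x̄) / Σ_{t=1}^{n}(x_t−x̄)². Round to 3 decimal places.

-0.695

Mean x̄ = (24 + 21 + 21 + 20 + 19 + 23 + 19 + 28 + 10 + 28 + 22)/11 = 21.3636
Numerator Σ_{t=1}^{10}(x_t−x̄)(x_{t+1}−x̄) = -167.1322
Denominator Σ(x_t−x̄)² = 240.5455
r_1 = -167.1322 / 240.5455 = -0.695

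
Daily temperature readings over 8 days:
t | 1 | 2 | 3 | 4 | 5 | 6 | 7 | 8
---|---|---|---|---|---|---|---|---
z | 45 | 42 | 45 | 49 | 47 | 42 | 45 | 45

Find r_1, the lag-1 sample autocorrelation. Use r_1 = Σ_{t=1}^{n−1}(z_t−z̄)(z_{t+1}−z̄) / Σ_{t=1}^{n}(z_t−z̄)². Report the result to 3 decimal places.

Mean z̄ = (45 + 42 + 45 + 49 + 47 + 42 + 45 + 45)/8 = 45.0000
Σ(z_t−z̄)(z_{t+1}−z̄) = (0.0000) + (0.0000) + (0.0000) + (8.0000) + (-6.0000) + (0.0000) + (0.0000) = 2.0000
Denominator Σ(z_t−z̄)² = 38.0000
r_1 = 2.0000 / 38.0000 = 0.053

0.053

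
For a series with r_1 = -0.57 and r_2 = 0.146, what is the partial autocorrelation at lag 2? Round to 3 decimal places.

-0.265

φ_{22} = (r_2 − r_1²) / (1 − r_1²)
r_1² = (-0.57)² = 0.3249
Numerator = 0.146 − 0.3249 = -0.1789; denominator = 1 − 0.3249 = 0.6751
φ_{22} = -0.1789 / 0.6751 = -0.265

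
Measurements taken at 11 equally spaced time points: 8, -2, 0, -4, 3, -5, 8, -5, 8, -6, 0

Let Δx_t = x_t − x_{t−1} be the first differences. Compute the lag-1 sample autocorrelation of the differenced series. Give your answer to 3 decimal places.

First differences Δx: -10, 2, -4, 7, -8, 13, -13, 13, -14, 6
Mean of differences = -0.8000
Numerator Σ(Δx_t−Δx̄)(Δx_{t+1}−Δx̄) = -823.8400
Denominator Σ(Δx_t−Δx̄)² = 965.6000
r_1(Δx) = -823.8400 / 965.6000 = -0.853

-0.853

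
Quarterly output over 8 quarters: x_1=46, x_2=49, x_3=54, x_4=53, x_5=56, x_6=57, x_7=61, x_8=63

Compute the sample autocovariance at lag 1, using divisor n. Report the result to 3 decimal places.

15.248

Mean x̄ = (46 + 49 + 54 + 53 + 56 + 57 + 61 + 63)/8 = 54.8750
Deviations: -8.8750, -5.8750, -0.8750, -1.8750, 1.1250, 2.1250, 6.1250, 8.1250
Σ_{t=1}^{7}(x_t−x̄)(x_{t+1}−x̄) = 121.9844
γ_1 = 121.9844 / 8 = 15.248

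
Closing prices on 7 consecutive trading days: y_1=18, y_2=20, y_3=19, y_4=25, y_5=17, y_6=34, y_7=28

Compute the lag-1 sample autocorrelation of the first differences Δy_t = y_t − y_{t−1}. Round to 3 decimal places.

First differences Δy: 2, -1, 6, -8, 17, -6
Mean of differences = 1.6667
Numerator Σ(Δy_t−Δȳ)(Δy_{t+1}−Δȳ) = -320.1111
Denominator Σ(Δy_t−Δȳ)² = 413.3333
r_1(Δy) = -320.1111 / 413.3333 = -0.774

-0.774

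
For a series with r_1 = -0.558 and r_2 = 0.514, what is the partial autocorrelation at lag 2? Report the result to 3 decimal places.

0.294

φ_{22} = (r_2 − r_1²) / (1 − r_1²)
r_1² = (-0.558)² = 0.311364
Numerator = 0.514 − 0.3114 = 0.2026; denominator = 1 − 0.3114 = 0.6886
φ_{22} = 0.2026 / 0.6886 = 0.294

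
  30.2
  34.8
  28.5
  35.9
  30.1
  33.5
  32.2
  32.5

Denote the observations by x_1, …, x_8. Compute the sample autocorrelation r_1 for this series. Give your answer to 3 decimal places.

-0.881

Mean x̄ = (30.2 + 34.8 + 28.5 + 35.9 + 30.1 + 33.5 + 32.2 + 32.5)/8 = 32.2125
Deviations from mean: -2.0125, 2.5875, -3.7125, 3.6875, -2.1125, 1.2875, -0.0125, 0.2875
Numerator Σ_{t=1}^{7}(x_t−x̄)(x_{t+1}−x̄) = -39.0327
Denominator Σ(x_t−x̄)² = 44.3288
r_1 = -39.0327 / 44.3288 = -0.881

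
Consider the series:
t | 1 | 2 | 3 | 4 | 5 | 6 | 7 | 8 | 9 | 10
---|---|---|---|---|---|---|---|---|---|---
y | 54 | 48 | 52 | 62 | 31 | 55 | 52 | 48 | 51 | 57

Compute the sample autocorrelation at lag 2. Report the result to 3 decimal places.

-0.093

Mean ȳ = (54 + 48 + 52 + 62 + 31 + 55 + 52 + 48 + 51 + 57)/10 = 51.0000
Numerator Σ_{t=1}^{8}(y_t−ȳ)(y_{t+2}−ȳ) = -56.0000
Denominator Σ(y_t−ȳ)² = 602.0000
r_2 = -56.0000 / 602.0000 = -0.093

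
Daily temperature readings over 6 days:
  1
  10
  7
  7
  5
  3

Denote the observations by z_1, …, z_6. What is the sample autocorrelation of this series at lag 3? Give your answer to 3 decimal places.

-0.248

Mean z̄ = (1 + 10 + 7 + 7 + 5 + 3)/6 = 5.5000
Deviations from mean: -4.5000, 4.5000, 1.5000, 1.5000, -0.5000, -2.5000
Σ(z_t−z̄)(z_{t+3}−z̄) = (-6.7500) + (-2.2500) + (-3.7500) = -12.7500
Denominator Σ(z_t−z̄)² = 51.5000
r_3 = -12.7500 / 51.5000 = -0.248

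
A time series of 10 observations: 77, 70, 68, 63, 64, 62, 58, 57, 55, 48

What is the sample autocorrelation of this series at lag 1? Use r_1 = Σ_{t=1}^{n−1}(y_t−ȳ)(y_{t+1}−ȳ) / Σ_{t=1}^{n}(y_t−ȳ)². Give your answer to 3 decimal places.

Mean ȳ = (77 + 70 + 68 + 63 + 64 + 62 + 58 + 57 + 55 + 48)/10 = 62.2000
Numerator Σ_{t=1}^{9}(y_t−ȳ)(y_{t+1}−ȳ) = 328.7600
Denominator Σ(y_t−ȳ)² = 615.6000
r_1 = 328.7600 / 615.6000 = 0.534

0.534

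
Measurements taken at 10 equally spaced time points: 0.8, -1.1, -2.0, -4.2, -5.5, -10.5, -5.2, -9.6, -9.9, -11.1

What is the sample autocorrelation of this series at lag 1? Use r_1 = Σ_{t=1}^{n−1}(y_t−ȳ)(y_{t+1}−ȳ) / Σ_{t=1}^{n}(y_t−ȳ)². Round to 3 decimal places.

0.524

Mean ȳ = (0.8 − 1.1 − 2.0 − 4.2 − 5.5 − 10.5 − 5.2 − 9.6 − 9.9 − 11.1)/10 = -5.8300
Numerator Σ_{t=1}^{9}(y_t−ȳ)(y_{t+1}−ȳ) = 86.1911
Denominator Σ(y_t−ȳ)² = 164.5210
r_1 = 86.1911 / 164.5210 = 0.524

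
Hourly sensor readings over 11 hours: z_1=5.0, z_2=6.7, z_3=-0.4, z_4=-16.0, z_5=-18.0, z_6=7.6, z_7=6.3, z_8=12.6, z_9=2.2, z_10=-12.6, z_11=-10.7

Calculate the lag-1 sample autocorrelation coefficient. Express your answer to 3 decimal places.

Mean z̄ = (5.0 + 6.7 − 0.4 − 16.0 − 18.0 + 7.6 + 6.3 + 12.6 + 2.2 − 12.6 − 10.7)/11 = -1.5727
Numerator Σ_{t=1}^{10}(z_t−z̄)(z_{t+1}−z̄) = 429.7829
Denominator Σ(z_t−z̄)² = 1157.1418
r_1 = 429.7829 / 1157.1418 = 0.371

0.371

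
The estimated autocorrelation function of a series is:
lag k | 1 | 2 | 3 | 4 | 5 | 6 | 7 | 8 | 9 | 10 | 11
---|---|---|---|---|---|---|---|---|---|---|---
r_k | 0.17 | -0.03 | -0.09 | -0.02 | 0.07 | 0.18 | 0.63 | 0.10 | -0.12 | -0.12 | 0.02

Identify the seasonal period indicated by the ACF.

The largest autocorrelation is r_7 = 0.63; the remaining lags stay at or below 0.18.
The dominant spike at lag 7 indicates a seasonal period of 7.

7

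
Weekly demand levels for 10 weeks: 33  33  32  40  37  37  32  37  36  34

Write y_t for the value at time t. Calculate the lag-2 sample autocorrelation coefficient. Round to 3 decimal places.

-0.116

Mean ȳ = (33 + 33 + 32 + 40 + 37 + 37 + 32 + 37 + 36 + 34)/10 = 35.1000
Numerator Σ_{t=1}^{8}(y_t−ȳ)(y_{t+2}−ȳ) = -7.5200
Denominator Σ(y_t−ȳ)² = 64.9000
r_2 = -7.5200 / 64.9000 = -0.116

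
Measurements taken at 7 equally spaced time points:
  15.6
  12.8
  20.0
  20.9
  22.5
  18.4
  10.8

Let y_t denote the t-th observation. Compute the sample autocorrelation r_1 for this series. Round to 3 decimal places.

Mean ȳ = (15.6 + 12.8 + 20.0 + 20.9 + 22.5 + 18.4 + 10.8)/7 = 17.2857
Deviations from mean: -1.6857, -4.4857, 2.7143, 3.6143, 5.2143, 1.1143, -6.4857
Σ(y_t−ȳ)(y_{t+1}−ȳ) = (7.5616) + (-12.1755) + (9.8102) + (18.8459) + (5.8102) + (-7.2269) = 22.6255
Denominator Σ(y_t−ȳ)² = 113.8886
r_1 = 22.6255 / 113.8886 = 0.199

0.199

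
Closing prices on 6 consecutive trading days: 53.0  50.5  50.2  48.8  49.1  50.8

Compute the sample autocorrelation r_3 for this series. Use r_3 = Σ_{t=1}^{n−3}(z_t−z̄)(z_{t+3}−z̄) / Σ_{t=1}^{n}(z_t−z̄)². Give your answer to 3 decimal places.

-0.389

Mean z̄ = (53.0 + 50.5 + 50.2 + 48.8 + 49.1 + 50.8)/6 = 50.4000
Deviations from mean: 2.6000, 0.1000, -0.2000, -1.6000, -1.3000, 0.4000
Σ(z_t−z̄)(z_{t+3}−z̄) = (-4.1600) + (-0.1300) + (-0.0800) = -4.3700
Denominator Σ(z_t−z̄)² = 11.2200
r_3 = -4.3700 / 11.2200 = -0.389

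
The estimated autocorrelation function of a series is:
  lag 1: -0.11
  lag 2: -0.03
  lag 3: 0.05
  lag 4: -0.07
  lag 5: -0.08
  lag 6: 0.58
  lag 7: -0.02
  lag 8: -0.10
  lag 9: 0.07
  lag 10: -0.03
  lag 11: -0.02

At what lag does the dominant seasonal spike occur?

The largest autocorrelation is r_6 = 0.58; the remaining lags stay at or below 0.07.
The dominant spike at lag 6 indicates a seasonal period of 6.

6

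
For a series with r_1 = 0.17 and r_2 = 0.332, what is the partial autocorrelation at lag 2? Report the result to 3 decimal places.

0.312

φ_{22} = (r_2 − r_1²) / (1 − r_1²)
r_1² = (0.17)² = 0.0289
Numerator = 0.332 − 0.0289 = 0.3031; denominator = 1 − 0.0289 = 0.9711
φ_{22} = 0.3031 / 0.9711 = 0.312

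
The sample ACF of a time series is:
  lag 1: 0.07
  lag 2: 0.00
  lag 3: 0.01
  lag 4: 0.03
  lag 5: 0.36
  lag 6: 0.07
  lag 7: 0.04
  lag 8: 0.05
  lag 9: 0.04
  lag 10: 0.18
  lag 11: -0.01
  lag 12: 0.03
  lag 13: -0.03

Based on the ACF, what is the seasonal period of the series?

The largest autocorrelation is r_5 = 0.36, with a weaker echo at lag 10 (0.18); the remaining lags stay at or below 0.07.
The dominant spike at lag 5 indicates a seasonal period of 5.

5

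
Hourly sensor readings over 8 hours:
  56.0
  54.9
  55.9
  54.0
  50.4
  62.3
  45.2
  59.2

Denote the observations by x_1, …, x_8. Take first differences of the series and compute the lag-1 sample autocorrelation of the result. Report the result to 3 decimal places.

First differences Δx: -1.1, 1.0, -1.9, -3.6, 11.9, -17.1, 14.0
Mean of differences = 0.4571
Numerator Σ(Δx_t−Δx̄)(Δx_{t+1}−Δx̄) = -477.6647
Denominator Σ(Δx_t−Δx̄)² = 647.3371
r_1(Δx) = -477.6647 / 647.3371 = -0.738

-0.738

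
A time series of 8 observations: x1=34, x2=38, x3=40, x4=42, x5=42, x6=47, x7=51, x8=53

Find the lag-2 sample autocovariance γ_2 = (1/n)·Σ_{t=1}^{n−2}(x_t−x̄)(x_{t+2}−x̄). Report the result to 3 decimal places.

Mean x̄ = (34 + 38 + 40 + 42 + 42 + 47 + 51 + 53)/8 = 43.3750
Deviations: -9.3750, -5.3750, -3.3750, -1.3750, -1.3750, 3.6250, 7.6250, 9.6250
Σ_{t=1}^{6}(x_t−x̄)(x_{t+2}−x̄) = 63.0938
γ_2 = 63.0938 / 8 = 7.887

7.887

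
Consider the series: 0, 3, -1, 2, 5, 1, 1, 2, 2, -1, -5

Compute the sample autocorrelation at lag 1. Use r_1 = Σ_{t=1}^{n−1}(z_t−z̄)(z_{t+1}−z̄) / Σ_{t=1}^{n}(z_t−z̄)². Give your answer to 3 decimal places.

Mean z̄ = (0 + 3 − 1 + 2 + 5 + 1 + 1 + 2 + 2 − 1 − 5)/11 = 0.8182
Numerator Σ_{t=1}^{10}(z_t−z̄)(z_{t+1}−z̄) = 7.8760
Denominator Σ(z_t−z̄)² = 67.6364
r_1 = 7.8760 / 67.6364 = 0.116

0.116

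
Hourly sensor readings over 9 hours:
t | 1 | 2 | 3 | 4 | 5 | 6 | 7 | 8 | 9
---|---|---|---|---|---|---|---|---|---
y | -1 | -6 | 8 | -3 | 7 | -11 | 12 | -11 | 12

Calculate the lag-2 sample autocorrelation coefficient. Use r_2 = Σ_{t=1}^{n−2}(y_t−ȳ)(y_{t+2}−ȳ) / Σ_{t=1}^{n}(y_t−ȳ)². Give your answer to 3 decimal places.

Mean ȳ = (-1 − 6 + 8 − 3 + 7 − 11 + 12 − 11 + 12)/9 = 0.7778
Σ(y_t−ȳ)(y_{t+2}−ȳ) = (-12.8395) + (25.6049) + (44.9383) + (44.4938) + (69.8272) + (138.7160) + (125.9383) = 436.6790
Denominator Σ(y_t−ȳ)² = 683.5556
r_2 = 436.6790 / 683.5556 = 0.639

0.639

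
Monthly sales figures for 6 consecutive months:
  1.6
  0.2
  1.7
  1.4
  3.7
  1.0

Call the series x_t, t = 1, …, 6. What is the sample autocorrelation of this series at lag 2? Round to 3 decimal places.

Mean x̄ = (1.6 + 0.2 + 1.7 + 1.4 + 3.7 + 1.0)/6 = 1.6000
Numerator Σ_{t=1}^{4}(x_t−x̄)(x_{t+2}−x̄) = 0.6100
Denominator Σ(x_t−x̄)² = 6.7800
r_2 = 0.6100 / 6.7800 = 0.090

0.090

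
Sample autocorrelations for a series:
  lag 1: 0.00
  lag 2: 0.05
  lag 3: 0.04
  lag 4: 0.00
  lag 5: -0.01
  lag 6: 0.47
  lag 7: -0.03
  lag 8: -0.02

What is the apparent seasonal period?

The largest autocorrelation is r_6 = 0.47; the remaining lags stay at or below 0.05.
The dominant spike at lag 6 indicates a seasonal period of 6.

6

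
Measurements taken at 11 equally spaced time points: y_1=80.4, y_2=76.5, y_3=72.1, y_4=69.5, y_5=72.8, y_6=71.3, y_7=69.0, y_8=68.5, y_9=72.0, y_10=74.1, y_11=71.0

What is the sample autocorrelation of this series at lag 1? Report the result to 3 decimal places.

Mean ȳ = (80.4 + 76.5 + 72.1 + 69.5 + 72.8 + 71.3 + 69.0 + 68.5 + 72.0 + 74.1 + 71.0)/11 = 72.4727
Numerator Σ_{t=1}^{10}(y_t−ȳ)(y_{t+1}−ȳ) = 46.7565
Denominator Σ(y_t−ȳ)² = 122.4018
r_1 = 46.7565 / 122.4018 = 0.382

0.382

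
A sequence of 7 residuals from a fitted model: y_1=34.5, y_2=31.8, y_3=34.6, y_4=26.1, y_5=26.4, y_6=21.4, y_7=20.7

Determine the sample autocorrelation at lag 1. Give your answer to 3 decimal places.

Mean ȳ = (34.5 + 31.8 + 34.6 + 26.1 + 26.4 + 21.4 + 20.7)/7 = 27.9286
Deviations from mean: 6.5714, 3.8714, 6.6714, -1.8286, -1.5286, -6.5286, -7.2286
Numerator Σ_{t=1}^{6}(y_t−ȳ)(y_{t+1}−ȳ) = 99.0363
Denominator Σ(y_t−ȳ)² = 203.2343
r_1 = 99.0363 / 203.2343 = 0.487

0.487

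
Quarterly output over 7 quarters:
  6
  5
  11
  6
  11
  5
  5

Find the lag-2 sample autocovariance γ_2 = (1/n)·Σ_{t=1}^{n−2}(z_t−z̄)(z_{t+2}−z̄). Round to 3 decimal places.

Mean z̄ = (6 + 5 + 11 + 6 + 11 + 5 + 5)/7 = 7.0000
Σ_{t=1}^{5}(z_t−z̄)(z_{t+2}−z̄) = 8.0000
γ_2 = 8.0000 / 7 = 1.143

1.143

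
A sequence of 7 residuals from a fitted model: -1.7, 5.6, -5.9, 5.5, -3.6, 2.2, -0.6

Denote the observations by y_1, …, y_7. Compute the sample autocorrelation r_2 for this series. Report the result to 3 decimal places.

0.658

Mean ȳ = (-1.7 + 5.6 − 5.9 + 5.5 − 3.6 + 2.2 − 0.6)/7 = 0.2143
Deviations from mean: -1.9143, 5.3857, -6.1143, 5.2857, -3.8143, 1.9857, -0.8143
Σ(y_t−ȳ)(y_{t+2}−ȳ) = (11.7045) + (28.4673) + (23.3216) + (10.4959) + (3.1059) = 77.0953
Denominator Σ(y_t−ȳ)² = 117.1486
r_2 = 77.0953 / 117.1486 = 0.658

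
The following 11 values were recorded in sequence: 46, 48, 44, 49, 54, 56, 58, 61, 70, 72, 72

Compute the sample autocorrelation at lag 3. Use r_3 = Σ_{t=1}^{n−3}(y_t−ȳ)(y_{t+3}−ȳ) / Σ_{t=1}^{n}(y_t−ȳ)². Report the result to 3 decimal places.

Mean ȳ = (46 + 48 + 44 + 49 + 54 + 56 + 58 + 61 + 70 + 72 + 72)/11 = 57.2727
Numerator Σ_{t=1}^{8}(y_t−ȳ)(y_{t+3}−ȳ) = 171.6860
Denominator Σ(y_t−ȳ)² = 1080.1818
r_3 = 171.6860 / 1080.1818 = 0.159

0.159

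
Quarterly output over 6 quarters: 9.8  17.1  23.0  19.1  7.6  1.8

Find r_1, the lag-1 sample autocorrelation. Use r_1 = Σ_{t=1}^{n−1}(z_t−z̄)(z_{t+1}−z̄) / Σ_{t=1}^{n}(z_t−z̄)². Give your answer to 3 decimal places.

0.362

Mean z̄ = (9.8 + 17.1 + 23.0 + 19.1 + 7.6 + 1.8)/6 = 13.0667
Deviations from mean: -3.2667, 4.0333, 9.9333, 6.0333, -5.4667, -11.2667
Σ(z_t−z̄)(z_{t+1}−z̄) = (-13.1756) + (40.0644) + (59.9311) + (-32.9822) + (61.5911) = 115.4289
Denominator Σ(z_t−z̄)² = 318.8333
r_1 = 115.4289 / 318.8333 = 0.362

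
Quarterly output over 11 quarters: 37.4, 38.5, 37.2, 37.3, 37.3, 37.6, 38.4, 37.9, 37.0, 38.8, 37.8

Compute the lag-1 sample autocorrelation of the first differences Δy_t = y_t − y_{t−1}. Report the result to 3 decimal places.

-0.527

First differences Δy: 1.1, -1.3, 0.1, 0.0, 0.3, 0.8, -0.5, -0.9, 1.8, -1.0
Mean of differences = 0.0400
Numerator Σ(Δy_t−Δȳ)(Δy_{t+1}−Δȳ) = -4.7036
Denominator Σ(Δy_t−Δȳ)² = 8.9240
r_1(Δy) = -4.7036 / 8.9240 = -0.527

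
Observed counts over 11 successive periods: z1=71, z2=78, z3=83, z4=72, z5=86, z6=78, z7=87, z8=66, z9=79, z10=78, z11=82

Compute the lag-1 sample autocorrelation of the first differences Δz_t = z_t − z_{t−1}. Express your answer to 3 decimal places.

First differences Δz: 7, 5, -11, 14, -8, 9, -21, 13, -1, 4
Mean of differences = 1.1000
Numerator Σ(Δz_t−Δz̄)(Δz_{t+1}−Δz̄) = -838.2100
Denominator Σ(Δz_t−Δz̄)² = 1150.9000
r_1(Δz) = -838.2100 / 1150.9000 = -0.728

-0.728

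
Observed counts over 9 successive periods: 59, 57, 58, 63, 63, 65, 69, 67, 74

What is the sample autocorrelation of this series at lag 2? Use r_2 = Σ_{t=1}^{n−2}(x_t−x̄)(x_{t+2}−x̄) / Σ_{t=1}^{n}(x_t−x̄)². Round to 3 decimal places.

Mean x̄ = (59 + 57 + 58 + 63 + 63 + 65 + 69 + 67 + 74)/9 = 63.8889
Numerator Σ_{t=1}^{7}(x_t−x̄)(x_{t+2}−x̄) = 89.7531
Denominator Σ(x_t−x̄)² = 246.8889
r_2 = 89.7531 / 246.8889 = 0.364

0.364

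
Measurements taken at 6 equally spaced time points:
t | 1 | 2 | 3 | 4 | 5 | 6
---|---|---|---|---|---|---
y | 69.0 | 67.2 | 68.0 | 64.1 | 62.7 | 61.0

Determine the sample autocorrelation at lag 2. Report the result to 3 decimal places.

Mean ȳ = (69.0 + 67.2 + 68.0 + 64.1 + 62.7 + 61.0)/6 = 65.3333
Σ(y_t−ȳ)(y_{t+2}−ȳ) = (9.7778) + (-2.3022) + (-7.0222) + (5.3444) = 5.7978
Denominator Σ(y_t−ȳ)² = 51.2733
r_2 = 5.7978 / 51.2733 = 0.113

0.113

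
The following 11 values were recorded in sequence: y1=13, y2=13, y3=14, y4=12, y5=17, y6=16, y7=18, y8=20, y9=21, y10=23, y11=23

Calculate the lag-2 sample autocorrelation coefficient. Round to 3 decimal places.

Mean ȳ = (13 + 13 + 14 + 12 + 17 + 16 + 18 + 20 + 21 + 23 + 23)/11 = 17.2727
Numerator Σ_{t=1}^{9}(y_t−ȳ)(y_{t+2}−ȳ) = 80.1240
Denominator Σ(y_t−ȳ)² = 164.1818
r_2 = 80.1240 / 164.1818 = 0.488

0.488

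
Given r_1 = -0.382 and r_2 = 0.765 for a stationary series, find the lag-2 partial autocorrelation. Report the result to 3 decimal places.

0.725

φ_{22} = (r_2 − r_1²) / (1 − r_1²)
r_1² = (-0.382)² = 0.145924
Numerator = 0.765 − 0.1459 = 0.6191; denominator = 1 − 0.1459 = 0.8541
φ_{22} = 0.6191 / 0.8541 = 0.725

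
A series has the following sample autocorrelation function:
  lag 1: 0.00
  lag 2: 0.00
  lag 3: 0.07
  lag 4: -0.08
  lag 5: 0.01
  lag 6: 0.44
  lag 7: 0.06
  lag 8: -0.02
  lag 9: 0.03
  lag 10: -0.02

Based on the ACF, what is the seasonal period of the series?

The largest autocorrelation is r_6 = 0.44; the remaining lags stay at or below 0.07.
The dominant spike at lag 6 indicates a seasonal period of 6.

6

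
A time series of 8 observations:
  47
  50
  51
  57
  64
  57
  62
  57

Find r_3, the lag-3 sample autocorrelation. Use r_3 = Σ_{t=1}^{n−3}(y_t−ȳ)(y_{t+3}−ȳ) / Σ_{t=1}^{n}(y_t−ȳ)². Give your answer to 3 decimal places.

-0.185

Mean ȳ = (47 + 50 + 51 + 57 + 64 + 57 + 62 + 57)/8 = 55.6250
Deviations from mean: -8.6250, -5.6250, -4.6250, 1.3750, 8.3750, 1.3750, 6.3750, 1.3750
Σ(y_t−ȳ)(y_{t+3}−ȳ) = (-11.8594) + (-47.1094) + (-6.3594) + (8.7656) + (11.5156) = -45.0469
Denominator Σ(y_t−ȳ)² = 243.8750
r_3 = -45.0469 / 243.8750 = -0.185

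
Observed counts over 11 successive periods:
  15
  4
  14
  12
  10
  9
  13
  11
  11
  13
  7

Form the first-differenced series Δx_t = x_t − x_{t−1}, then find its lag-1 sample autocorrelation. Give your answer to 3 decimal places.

First differences Δx: -11, 10, -2, -2, -1, 4, -2, 0, 2, -6
Mean of differences = -0.8000
Numerator Σ(Δx_t−Δx̄)(Δx_{t+1}−Δx̄) = -141.4400
Denominator Σ(Δx_t−Δx̄)² = 283.6000
r_1(Δx) = -141.4400 / 283.6000 = -0.499

-0.499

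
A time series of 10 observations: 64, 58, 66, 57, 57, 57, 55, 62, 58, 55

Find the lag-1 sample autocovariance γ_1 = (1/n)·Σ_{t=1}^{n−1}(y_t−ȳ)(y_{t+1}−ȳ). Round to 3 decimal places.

-2.121

Mean ȳ = (64 + 58 + 66 + 57 + 57 + 57 + 55 + 62 + 58 + 55)/10 = 58.9000
Σ_{t=1}^{9}(y_t−ȳ)(y_{t+1}−ȳ) = -21.2100
γ_1 = -21.2100 / 10 = -2.121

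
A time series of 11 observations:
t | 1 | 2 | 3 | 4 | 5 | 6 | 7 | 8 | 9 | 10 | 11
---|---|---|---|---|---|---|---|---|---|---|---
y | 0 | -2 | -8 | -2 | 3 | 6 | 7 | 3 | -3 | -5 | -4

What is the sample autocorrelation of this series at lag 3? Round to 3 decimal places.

Mean ȳ = (0 − 2 − 8 − 2 + 3 + 6 + 7 + 3 − 3 − 5 − 4)/11 = -0.4545
Numerator Σ_{t=1}^{8}(y_t−ȳ)(y_{t+3}−ȳ) = -116.8926
Denominator Σ(y_t−ȳ)² = 222.7273
r_3 = -116.8926 / 222.7273 = -0.525

-0.525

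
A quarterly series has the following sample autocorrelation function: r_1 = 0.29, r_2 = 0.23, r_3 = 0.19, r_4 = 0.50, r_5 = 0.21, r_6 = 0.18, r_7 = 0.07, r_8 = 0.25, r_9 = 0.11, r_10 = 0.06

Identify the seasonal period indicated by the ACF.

4

The largest autocorrelation is r_4 = 0.50; the remaining lags stay at or below 0.29. The elevated value at lag 1 (0.29), dropping to 0.23 at lag 2, reflects decaying short-term dependence rather than seasonality.
The dominant spike at lag 4 indicates a seasonal period of 4.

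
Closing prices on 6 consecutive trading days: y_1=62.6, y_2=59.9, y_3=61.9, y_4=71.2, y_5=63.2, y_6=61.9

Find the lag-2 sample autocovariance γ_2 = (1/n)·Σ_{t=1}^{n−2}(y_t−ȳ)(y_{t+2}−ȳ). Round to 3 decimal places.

Mean ȳ = (62.6 + 59.9 + 61.9 + 71.2 + 63.2 + 61.9)/6 = 63.4500
Σ_{t=1}^{4}(y_t−ȳ)(y_{t+2}−ȳ) = -37.8200
γ_2 = -37.8200 / 6 = -6.303

-6.303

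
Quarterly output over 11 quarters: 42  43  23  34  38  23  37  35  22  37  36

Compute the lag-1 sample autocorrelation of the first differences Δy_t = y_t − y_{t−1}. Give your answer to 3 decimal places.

First differences Δy: 1, -20, 11, 4, -15, 14, -2, -13, 15, -1
Mean of differences = -0.6000
Numerator Σ(Δy_t−Δȳ)(Δy_{t+1}−Δȳ) = -681.9600
Denominator Σ(Δy_t−Δȳ)² = 1354.4000
r_1(Δy) = -681.9600 / 1354.4000 = -0.504

-0.504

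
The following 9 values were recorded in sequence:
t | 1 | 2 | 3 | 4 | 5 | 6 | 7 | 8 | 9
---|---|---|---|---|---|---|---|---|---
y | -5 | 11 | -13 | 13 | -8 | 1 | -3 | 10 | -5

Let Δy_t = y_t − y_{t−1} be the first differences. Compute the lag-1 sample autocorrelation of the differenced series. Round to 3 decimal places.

First differences Δy: 16, -24, 26, -21, 9, -4, 13, -15
Mean of differences = 0.0000
Numerator Σ(Δy_t−Δȳ)(Δy_{t+1}−Δȳ) = -2026.0000
Denominator Σ(Δy_t−Δȳ)² = 2440.0000
r_1(Δy) = -2026.0000 / 2440.0000 = -0.830

-0.830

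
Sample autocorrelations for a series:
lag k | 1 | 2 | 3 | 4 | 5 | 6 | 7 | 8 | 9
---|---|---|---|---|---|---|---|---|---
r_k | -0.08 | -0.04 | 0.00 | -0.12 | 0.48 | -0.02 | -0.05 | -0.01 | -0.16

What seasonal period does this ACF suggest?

5

The largest autocorrelation is r_5 = 0.48; the remaining lags stay at or below 0.00.
The dominant spike at lag 5 indicates a seasonal period of 5.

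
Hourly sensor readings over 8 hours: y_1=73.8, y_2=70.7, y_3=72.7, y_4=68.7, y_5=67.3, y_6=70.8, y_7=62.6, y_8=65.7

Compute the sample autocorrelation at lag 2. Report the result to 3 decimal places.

Mean ȳ = (73.8 + 70.7 + 72.7 + 68.7 + 67.3 + 70.8 + 62.6 + 65.7)/8 = 69.0375
Deviations from mean: 4.7625, 1.6625, 3.6625, -0.3375, -1.7375, 1.7625, -6.4375, -3.3375
Numerator Σ_{t=1}^{6}(y_t−ȳ)(y_{t+2}−ȳ) = 15.2259
Denominator Σ(y_t−ȳ)² = 97.6788
r_2 = 15.2259 / 97.6788 = 0.156

0.156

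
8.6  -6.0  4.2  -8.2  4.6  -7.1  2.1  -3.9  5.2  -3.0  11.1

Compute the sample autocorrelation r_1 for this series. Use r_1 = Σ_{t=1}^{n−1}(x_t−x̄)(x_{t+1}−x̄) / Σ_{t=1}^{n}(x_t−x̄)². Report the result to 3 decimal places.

-0.605

Mean x̄ = (8.6 − 6.0 + 4.2 − 8.2 + 4.6 − 7.1 + 2.1 − 3.9 + 5.2 − 3.0 + 11.1)/11 = 0.6909
Numerator Σ_{t=1}^{10}(x_t−x̄)(x_{t+1}−x̄) = -266.0174
Denominator Σ(x_t−x̄)² = 440.0291
r_1 = -266.0174 / 440.0291 = -0.605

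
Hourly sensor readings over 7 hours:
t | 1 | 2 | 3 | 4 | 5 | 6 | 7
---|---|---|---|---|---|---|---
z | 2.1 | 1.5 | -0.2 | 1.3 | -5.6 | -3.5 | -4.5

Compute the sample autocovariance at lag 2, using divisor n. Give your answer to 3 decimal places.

Mean z̄ = (2.1 + 1.5 − 0.2 + 1.3 − 5.6 − 3.5 − 4.5)/7 = -1.2714
Σ_{t=1}^{5}(z_t−z̄)(z_{t+2}−z̄) = 14.3455
γ_2 = 14.3455 / 7 = 2.049

2.049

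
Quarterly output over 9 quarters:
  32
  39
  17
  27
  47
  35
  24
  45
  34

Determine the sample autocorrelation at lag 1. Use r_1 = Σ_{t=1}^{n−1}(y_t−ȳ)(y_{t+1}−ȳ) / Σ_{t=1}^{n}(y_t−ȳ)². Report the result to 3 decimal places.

-0.235

Mean ȳ = (32 + 39 + 17 + 27 + 47 + 35 + 24 + 45 + 34)/9 = 33.3333
Numerator Σ_{t=1}^{8}(y_t−ȳ)(y_{t+1}−ȳ) = -177.1111
Denominator Σ(y_t−ȳ)² = 754.0000
r_1 = -177.1111 / 754.0000 = -0.235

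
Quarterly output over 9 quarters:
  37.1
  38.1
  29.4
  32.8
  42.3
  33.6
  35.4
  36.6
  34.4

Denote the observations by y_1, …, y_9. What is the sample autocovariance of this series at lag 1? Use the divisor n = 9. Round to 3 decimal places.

Mean ȳ = (37.1 + 38.1 + 29.4 + 32.8 + 42.3 + 33.6 + 35.4 + 36.6 + 34.4)/9 = 35.5222
Σ_{t=1}^{8}(y_t−ȳ)(y_{t+1}−ȳ) = -27.6338
γ_1 = -27.6338 / 9 = -3.070

-3.070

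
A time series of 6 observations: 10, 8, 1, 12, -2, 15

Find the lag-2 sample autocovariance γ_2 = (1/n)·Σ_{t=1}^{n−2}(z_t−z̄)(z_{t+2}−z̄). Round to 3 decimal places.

13.519

Mean z̄ = (10 + 8 + 1 + 12 − 2 + 15)/6 = 7.3333
Σ_{t=1}^{4}(z_t−z̄)(z_{t+2}−z̄) = 81.1111
γ_2 = 81.1111 / 6 = 13.519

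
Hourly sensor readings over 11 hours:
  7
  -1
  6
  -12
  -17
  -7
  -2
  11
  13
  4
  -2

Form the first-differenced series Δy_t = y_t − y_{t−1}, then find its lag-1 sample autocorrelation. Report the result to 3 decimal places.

0.045

First differences Δy: -8, 7, -18, -5, 10, 5, 13, 2, -9, -6
Mean of differences = -0.9000
Numerator Σ(Δy_t−Δȳ)(Δy_{t+1}−Δȳ) = 38.6900
Denominator Σ(Δy_t−Δȳ)² = 868.9000
r_1(Δy) = 38.6900 / 868.9000 = 0.045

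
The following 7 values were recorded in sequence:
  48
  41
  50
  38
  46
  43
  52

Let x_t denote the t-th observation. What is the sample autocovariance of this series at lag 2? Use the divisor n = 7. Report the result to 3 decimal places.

9.866

Mean x̄ = (48 + 41 + 50 + 38 + 46 + 43 + 52)/7 = 45.4286
Σ_{t=1}^{5}(x_t−x̄)(x_{t+2}−x̄) = 69.0612
γ_2 = 69.0612 / 7 = 9.866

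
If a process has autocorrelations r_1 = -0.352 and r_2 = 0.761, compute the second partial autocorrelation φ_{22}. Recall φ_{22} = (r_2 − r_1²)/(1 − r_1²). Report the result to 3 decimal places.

0.727

φ_{22} = (r_2 − r_1²) / (1 − r_1²)
r_1² = (-0.352)² = 0.123904
Numerator = 0.761 − 0.1239 = 0.6371; denominator = 1 − 0.1239 = 0.8761
φ_{22} = 0.6371 / 0.8761 = 0.727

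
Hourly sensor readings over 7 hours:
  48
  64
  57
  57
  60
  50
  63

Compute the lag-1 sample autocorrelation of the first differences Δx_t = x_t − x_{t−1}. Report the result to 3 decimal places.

-0.446

First differences Δx: 16, -7, 0, 3, -10, 13
Mean of differences = 2.5000
Numerator Σ(Δx_t−Δx̄)(Δx_{t+1}−Δx̄) = -243.2500
Denominator Σ(Δx_t−Δx̄)² = 545.5000
r_1(Δx) = -243.2500 / 545.5000 = -0.446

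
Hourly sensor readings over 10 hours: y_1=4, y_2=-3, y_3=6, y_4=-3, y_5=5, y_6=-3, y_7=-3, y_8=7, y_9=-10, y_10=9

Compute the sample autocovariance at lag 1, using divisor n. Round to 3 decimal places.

-24.721

Mean ȳ = (4 − 3 + 6 − 3 + 5 − 3 − 3 + 7 − 10 + 9)/10 = 0.9000
Σ_{t=1}^{9}(y_t−ȳ)(y_{t+1}−ȳ) = -247.2100
γ_1 = -247.2100 / 10 = -24.721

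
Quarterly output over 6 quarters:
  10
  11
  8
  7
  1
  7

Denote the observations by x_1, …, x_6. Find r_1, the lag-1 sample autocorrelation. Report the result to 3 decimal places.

Mean x̄ = (10 + 11 + 8 + 7 + 1 + 7)/6 = 7.3333
Deviations from mean: 2.6667, 3.6667, 0.6667, -0.3333, -6.3333, -0.3333
Numerator Σ_{t=1}^{5}(x_t−x̄)(x_{t+1}−x̄) = 16.2222
Denominator Σ(x_t−x̄)² = 61.3333
r_1 = 16.2222 / 61.3333 = 0.264

0.264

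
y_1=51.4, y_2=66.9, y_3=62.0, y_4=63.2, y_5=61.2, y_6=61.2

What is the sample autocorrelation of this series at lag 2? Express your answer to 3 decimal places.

0.031

Mean ȳ = (51.4 + 66.9 + 62.0 + 63.2 + 61.2 + 61.2)/6 = 60.9833
Numerator Σ_{t=1}^{4}(y_t−ȳ)(y_{t+2}−ȳ) = 4.0728
Denominator Σ(y_t−ȳ)² = 132.8883
r_2 = 4.0728 / 132.8883 = 0.031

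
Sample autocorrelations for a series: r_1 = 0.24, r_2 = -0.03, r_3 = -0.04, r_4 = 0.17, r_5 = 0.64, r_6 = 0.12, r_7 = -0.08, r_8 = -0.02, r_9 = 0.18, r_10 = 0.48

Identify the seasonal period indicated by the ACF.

5

The largest autocorrelation is r_5 = 0.64, with a weaker echo at lag 10 (0.48); the remaining lags stay at or below 0.24.
The dominant spike at lag 5 indicates a seasonal period of 5.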